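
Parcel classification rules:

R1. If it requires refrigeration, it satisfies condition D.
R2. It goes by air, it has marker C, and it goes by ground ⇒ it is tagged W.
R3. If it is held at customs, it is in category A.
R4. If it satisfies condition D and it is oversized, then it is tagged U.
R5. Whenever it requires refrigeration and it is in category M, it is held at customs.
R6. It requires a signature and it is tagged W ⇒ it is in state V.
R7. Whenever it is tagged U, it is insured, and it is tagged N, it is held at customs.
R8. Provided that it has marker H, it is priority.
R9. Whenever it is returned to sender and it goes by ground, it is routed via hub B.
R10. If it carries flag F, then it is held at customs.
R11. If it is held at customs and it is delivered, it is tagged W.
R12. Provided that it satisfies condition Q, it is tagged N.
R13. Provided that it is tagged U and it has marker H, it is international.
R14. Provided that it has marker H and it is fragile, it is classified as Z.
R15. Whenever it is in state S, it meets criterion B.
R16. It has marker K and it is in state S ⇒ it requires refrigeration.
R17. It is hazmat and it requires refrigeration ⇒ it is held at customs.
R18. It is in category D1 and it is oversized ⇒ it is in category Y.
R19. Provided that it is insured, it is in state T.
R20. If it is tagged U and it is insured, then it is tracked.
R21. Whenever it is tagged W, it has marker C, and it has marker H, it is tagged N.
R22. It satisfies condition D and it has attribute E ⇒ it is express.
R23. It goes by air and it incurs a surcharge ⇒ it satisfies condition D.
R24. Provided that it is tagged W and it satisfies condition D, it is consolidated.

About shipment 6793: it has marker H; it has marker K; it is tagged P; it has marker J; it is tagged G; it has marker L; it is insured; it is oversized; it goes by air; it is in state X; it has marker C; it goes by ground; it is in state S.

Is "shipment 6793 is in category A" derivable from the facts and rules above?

By R2 (it goes by air, it has marker C, it goes by ground): it is tagged W.
By R16 (it has marker K, it is in state S): it requires refrigeration.
By R21 (it is tagged W, it has marker C, it has marker H): it is tagged N.
By R1 (it requires refrigeration): it satisfies condition D.
By R4 (it satisfies condition D, it is oversized): it is tagged U.
By R7 (it is tagged U, it is insured, it is tagged N): it is held at customs.
By R3 (it is held at customs): it is in category A.

Yes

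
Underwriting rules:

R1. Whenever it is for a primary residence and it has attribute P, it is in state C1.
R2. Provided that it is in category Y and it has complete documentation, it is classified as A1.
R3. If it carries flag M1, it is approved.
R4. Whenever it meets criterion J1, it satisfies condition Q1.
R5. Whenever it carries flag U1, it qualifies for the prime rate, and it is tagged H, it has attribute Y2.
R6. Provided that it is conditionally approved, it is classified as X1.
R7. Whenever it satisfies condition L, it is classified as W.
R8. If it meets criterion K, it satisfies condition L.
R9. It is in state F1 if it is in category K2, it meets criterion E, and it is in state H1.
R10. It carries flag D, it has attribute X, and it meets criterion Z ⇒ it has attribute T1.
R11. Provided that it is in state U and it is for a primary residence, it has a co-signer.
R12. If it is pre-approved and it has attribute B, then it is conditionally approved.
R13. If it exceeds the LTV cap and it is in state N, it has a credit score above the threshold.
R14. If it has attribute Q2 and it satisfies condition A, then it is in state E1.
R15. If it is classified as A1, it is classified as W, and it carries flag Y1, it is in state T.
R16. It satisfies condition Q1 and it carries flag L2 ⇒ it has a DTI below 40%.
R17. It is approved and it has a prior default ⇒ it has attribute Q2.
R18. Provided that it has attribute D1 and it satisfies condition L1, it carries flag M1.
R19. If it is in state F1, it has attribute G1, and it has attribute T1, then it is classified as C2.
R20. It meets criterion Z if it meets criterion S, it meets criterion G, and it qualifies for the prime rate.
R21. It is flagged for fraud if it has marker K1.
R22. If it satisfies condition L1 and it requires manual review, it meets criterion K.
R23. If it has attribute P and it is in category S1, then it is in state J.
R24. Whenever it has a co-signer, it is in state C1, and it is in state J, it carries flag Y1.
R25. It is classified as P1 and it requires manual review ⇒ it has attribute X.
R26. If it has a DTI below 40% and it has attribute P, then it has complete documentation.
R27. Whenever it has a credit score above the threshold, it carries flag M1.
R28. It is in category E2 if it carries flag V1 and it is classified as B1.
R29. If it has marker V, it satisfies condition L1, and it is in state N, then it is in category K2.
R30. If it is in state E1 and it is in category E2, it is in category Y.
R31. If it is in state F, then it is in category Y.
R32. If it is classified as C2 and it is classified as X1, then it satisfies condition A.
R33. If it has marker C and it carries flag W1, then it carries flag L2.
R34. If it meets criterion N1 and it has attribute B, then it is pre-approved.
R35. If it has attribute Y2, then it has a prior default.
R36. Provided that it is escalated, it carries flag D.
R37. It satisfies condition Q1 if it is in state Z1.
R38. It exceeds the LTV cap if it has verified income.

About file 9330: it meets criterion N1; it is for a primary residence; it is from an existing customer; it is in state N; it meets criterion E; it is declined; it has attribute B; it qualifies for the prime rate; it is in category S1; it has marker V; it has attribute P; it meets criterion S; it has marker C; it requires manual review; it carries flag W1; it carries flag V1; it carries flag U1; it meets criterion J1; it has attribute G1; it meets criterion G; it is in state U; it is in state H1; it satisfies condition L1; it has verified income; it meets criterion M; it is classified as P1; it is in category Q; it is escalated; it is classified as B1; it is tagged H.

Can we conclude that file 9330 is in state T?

By R1 (it is for a primary residence, it has attribute P): it is in state C1.
By R4 (it meets criterion J1): it satisfies condition Q1.
By R5 (it carries flag U1, it qualifies for the prime rate, it is tagged H): it has attribute Y2.
By R11 (it is in state U, it is for a primary residence): it has a co-signer.
By R20 (it meets criterion S, it meets criterion G, it qualifies for the prime rate): it meets criterion Z.
By R22 (it satisfies condition L1, it requires manual review): it meets criterion K.
By R23 (it has attribute P, it is in category S1): it is in state J.
By R24 (it has a co-signer, it is in state C1, it is in state J): it carries flag Y1.
By R25 (it is classified as P1, it requires manual review): it has attribute X.
By R28 (it carries flag V1, it is classified as B1): it is in category E2.
By R29 (it has marker V, it satisfies condition L1, it is in state N): it is in category K2.
By R33 (it has marker C, it carries flag W1): it carries flag L2.
By R34 (it meets criterion N1, it has attribute B): it is pre-approved.
By R35 (it has attribute Y2): it has a prior default.
By R36 (it is escalated): it carries flag D.
By R38 (it has verified income): it exceeds the LTV cap.
By R8 (it meets criterion K): it satisfies condition L.
By R9 (it is in category K2, it meets criterion E, it is in state H1): it is in state F1.
By R10 (it carries flag D, it has attribute X, it meets criterion Z): it has attribute T1.
By R12 (it is pre-approved, it has attribute B): it is conditionally approved.
By R13 (it exceeds the LTV cap, it is in state N): it has a credit score above the threshold.
By R16 (it satisfies condition Q1, it carries flag L2): it has a DTI below 40%.
By R19 (it is in state F1, it has attribute G1, it has attribute T1): it is classified as C2.
By R26 (it has a DTI below 40%, it has attribute P): it has complete documentation.
By R27 (it has a credit score above the threshold): it carries flag M1.
By R3 (it carries flag M1): it is approved.
By R6 (it is conditionally approved): it is classified as X1.
By R7 (it satisfies condition L): it is classified as W.
By R17 (it is approved, it has a prior default): it has attribute Q2.
By R32 (it is classified as C2, it is classified as X1): it satisfies condition A.
By R14 (it has attribute Q2, it satisfies condition A): it is in state E1.
By R30 (it is in state E1, it is in category E2): it is in category Y.
By R2 (it is in category Y, it has complete documentation): it is classified as A1.
By R15 (it is classified as A1, it is classified as W, it carries flag Y1): it is in state T.

Yes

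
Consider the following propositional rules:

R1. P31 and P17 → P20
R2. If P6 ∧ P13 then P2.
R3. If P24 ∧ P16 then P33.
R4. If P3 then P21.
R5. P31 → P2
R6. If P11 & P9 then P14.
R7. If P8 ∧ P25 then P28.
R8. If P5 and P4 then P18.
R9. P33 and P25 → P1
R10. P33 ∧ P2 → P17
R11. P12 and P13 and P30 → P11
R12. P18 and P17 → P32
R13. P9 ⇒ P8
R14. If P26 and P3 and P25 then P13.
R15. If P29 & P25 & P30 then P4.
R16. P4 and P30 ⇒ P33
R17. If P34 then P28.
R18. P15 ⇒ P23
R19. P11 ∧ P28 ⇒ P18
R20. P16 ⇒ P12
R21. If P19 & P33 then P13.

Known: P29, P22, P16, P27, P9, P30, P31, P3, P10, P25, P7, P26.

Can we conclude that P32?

Yes

P2  (by R5: P31)
P8  (by R13: P9)
P13  (by R14: P26, P3, P25)
P4  (by R15: P29, P25, P30)
P33  (by R16: P4, P30)
P12  (by R20: P16)
P28  (by R7: P8, P25)
P17  (by R10: P33, P2)
P11  (by R11: P12, P13, P30)
P18  (by R19: P11, P28)
P32  (by R12: P18, P17)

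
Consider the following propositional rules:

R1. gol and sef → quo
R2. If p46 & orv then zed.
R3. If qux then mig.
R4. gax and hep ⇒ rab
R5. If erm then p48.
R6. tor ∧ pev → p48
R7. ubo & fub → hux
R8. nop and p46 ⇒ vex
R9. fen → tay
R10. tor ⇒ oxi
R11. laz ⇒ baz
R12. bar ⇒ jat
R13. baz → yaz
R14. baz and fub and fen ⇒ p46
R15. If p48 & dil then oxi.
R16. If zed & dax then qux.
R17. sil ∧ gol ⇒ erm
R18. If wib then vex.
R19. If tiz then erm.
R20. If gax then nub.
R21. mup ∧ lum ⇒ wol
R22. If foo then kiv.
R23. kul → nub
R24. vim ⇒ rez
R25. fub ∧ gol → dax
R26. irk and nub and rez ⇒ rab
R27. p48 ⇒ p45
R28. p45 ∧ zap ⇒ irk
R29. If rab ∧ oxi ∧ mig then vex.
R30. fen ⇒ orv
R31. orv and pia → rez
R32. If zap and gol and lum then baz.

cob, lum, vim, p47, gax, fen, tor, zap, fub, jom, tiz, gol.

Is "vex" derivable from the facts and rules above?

oxi  (by R10: tor)
erm  (by R19: tiz)
nub  (by R20: gax)
rez  (by R24: vim)
dax  (by R25: fub, gol)
orv  (by R30: fen)
baz  (by R32: zap, gol, lum)
p48  (by R5: erm)
p46  (by R14: baz, fub, fen)
p45  (by R27: p48)
irk  (by R28: p45, zap)
zed  (by R2: p46, orv)
qux  (by R16: zed, dax)
rab  (by R26: irk, nub, rez)
mig  (by R3: qux)
vex  (by R29: rab, oxi, mig)

Yes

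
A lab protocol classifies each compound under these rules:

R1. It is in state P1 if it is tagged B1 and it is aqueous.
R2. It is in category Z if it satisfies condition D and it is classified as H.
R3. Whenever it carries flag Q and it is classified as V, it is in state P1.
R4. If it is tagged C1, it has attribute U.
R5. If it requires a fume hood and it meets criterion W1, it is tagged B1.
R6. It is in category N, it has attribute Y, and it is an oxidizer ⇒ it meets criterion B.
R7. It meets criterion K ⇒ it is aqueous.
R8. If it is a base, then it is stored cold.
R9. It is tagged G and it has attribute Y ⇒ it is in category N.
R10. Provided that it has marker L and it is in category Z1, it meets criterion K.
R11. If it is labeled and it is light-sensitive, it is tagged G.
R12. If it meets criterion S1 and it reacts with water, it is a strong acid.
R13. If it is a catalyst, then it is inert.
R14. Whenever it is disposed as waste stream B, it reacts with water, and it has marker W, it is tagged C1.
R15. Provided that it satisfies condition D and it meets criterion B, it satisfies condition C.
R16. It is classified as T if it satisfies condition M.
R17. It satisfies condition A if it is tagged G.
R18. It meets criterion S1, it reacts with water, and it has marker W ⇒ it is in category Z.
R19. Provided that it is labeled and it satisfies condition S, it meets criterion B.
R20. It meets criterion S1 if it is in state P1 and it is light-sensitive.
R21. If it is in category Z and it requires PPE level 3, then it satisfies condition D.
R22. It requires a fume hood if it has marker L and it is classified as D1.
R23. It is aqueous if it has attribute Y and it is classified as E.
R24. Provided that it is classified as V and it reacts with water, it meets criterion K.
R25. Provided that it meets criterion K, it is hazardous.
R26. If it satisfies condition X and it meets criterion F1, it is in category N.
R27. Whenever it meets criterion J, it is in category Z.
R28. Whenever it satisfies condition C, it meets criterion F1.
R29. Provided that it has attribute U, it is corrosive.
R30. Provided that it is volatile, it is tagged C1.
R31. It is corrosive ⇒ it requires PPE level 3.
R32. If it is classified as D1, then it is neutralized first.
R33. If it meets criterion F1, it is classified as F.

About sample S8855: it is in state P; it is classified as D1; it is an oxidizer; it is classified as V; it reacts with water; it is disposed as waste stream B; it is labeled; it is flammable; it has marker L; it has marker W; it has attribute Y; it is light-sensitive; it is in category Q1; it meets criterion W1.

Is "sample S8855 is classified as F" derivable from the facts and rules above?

Yes

By R11 (it is labeled, it is light-sensitive): it is tagged G.
By R14 (it is disposed as waste stream B, it reacts with water, it has marker W): it is tagged C1.
By R22 (it has marker L, it is classified as D1): it requires a fume hood.
By R24 (it is classified as V, it reacts with water): it meets criterion K.
By R4 (it is tagged C1): it has attribute U.
By R5 (it requires a fume hood, it meets criterion W1): it is tagged B1.
By R7 (it meets criterion K): it is aqueous.
By R9 (it is tagged G, it has attribute Y): it is in category N.
By R29 (it has attribute U): it is corrosive.
By R31 (it is corrosive): it requires PPE level 3.
By R1 (it is tagged B1, it is aqueous): it is in state P1.
By R6 (it is in category N, it has attribute Y, it is an oxidizer): it meets criterion B.
By R20 (it is in state P1, it is light-sensitive): it meets criterion S1.
By R18 (it meets criterion S1, it reacts with water, it has marker W): it is in category Z.
By R21 (it is in category Z, it requires PPE level 3): it satisfies condition D.
By R15 (it satisfies condition D, it meets criterion B): it satisfies condition C.
By R28 (it satisfies condition C): it meets criterion F1.
By R33 (it meets criterion F1): it is classified as F.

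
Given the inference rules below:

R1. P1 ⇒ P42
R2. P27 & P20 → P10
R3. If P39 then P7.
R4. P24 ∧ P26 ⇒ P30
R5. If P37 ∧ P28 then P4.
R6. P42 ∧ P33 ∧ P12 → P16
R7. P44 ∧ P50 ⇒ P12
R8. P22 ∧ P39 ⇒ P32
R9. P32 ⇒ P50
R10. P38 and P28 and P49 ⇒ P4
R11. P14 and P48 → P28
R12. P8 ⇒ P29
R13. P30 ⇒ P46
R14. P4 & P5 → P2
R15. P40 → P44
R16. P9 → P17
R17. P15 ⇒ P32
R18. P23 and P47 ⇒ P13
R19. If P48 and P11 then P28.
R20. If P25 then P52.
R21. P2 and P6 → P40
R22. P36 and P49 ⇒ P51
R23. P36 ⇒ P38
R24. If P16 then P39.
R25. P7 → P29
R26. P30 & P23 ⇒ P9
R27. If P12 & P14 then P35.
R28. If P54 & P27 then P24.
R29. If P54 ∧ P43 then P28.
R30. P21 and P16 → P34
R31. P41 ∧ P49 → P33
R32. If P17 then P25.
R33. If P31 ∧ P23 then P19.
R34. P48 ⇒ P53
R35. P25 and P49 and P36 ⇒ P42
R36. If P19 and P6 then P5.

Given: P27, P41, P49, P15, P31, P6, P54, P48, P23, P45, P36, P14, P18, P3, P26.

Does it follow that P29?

Yes

P28  (by R11: P14, P48)
P32  (by R17: P15)
P38  (by R23: P36)
P24  (by R28: P54, P27)
P33  (by R31: P41, P49)
P19  (by R33: P31, P23)
P5  (by R36: P19, P6)
P30  (by R4: P24, P26)
P50  (by R9: P32)
P4  (by R10: P38, P28, P49)
P2  (by R14: P4, P5)
P40  (by R21: P2, P6)
P9  (by R26: P30, P23)
P44  (by R15: P40)
P17  (by R16: P9)
P25  (by R32: P17)
P42  (by R35: P25, P49, P36)
P12  (by R7: P44, P50)
P16  (by R6: P42, P33, P12)
P39  (by R24: P16)
P7  (by R3: P39)
P29  (by R25: P7)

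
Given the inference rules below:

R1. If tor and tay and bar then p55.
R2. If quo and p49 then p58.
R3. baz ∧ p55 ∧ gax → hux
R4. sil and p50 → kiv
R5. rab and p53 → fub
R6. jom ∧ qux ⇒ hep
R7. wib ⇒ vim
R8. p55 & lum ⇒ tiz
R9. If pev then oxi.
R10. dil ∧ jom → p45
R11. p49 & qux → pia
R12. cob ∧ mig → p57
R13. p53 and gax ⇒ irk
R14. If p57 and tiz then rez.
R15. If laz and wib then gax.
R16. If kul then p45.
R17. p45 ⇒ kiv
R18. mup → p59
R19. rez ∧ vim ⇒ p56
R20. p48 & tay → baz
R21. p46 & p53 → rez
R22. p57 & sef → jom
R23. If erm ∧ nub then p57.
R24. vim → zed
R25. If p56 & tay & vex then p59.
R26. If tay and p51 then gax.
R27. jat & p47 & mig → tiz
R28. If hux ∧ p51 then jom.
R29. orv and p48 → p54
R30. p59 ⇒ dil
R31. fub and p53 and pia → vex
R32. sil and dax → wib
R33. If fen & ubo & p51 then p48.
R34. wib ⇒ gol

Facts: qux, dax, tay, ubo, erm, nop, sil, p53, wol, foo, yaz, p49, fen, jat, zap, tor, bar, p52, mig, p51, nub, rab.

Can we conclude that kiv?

Forward chaining from the given facts derives: p55, fub, pia, p57, gax, vex, wib, p48, gol, vim, irk, baz, zed, hux, jom, hep.
Rules concluding kiv: R4 needs p50; R17 needs p45 — none of these are established.

No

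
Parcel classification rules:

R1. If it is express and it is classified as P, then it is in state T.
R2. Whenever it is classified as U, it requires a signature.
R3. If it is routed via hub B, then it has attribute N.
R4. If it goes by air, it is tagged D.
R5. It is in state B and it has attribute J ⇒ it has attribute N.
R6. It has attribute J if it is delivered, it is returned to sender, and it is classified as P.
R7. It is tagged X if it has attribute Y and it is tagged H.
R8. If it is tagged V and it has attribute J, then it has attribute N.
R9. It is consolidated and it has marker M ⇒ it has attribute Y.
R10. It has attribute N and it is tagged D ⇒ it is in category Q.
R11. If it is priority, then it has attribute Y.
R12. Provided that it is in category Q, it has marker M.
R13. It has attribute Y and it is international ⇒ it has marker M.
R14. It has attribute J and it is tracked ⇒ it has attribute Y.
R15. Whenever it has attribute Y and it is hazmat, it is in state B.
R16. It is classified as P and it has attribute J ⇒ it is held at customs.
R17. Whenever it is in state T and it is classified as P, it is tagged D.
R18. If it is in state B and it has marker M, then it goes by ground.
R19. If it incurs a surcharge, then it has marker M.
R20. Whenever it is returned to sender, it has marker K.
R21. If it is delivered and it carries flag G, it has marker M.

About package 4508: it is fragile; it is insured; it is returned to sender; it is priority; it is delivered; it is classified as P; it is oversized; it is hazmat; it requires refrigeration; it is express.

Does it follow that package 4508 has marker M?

Yes

By R1 (it is express, it is classified as P): it is in state T.
By R6 (it is delivered, it is returned to sender, it is classified as P): it has attribute J.
By R11 (it is priority): it has attribute Y.
By R15 (it has attribute Y, it is hazmat): it is in state B.
By R17 (it is in state T, it is classified as P): it is tagged D.
By R5 (it is in state B, it has attribute J): it has attribute N.
By R10 (it has attribute N, it is tagged D): it is in category Q.
By R12 (it is in category Q): it has marker M.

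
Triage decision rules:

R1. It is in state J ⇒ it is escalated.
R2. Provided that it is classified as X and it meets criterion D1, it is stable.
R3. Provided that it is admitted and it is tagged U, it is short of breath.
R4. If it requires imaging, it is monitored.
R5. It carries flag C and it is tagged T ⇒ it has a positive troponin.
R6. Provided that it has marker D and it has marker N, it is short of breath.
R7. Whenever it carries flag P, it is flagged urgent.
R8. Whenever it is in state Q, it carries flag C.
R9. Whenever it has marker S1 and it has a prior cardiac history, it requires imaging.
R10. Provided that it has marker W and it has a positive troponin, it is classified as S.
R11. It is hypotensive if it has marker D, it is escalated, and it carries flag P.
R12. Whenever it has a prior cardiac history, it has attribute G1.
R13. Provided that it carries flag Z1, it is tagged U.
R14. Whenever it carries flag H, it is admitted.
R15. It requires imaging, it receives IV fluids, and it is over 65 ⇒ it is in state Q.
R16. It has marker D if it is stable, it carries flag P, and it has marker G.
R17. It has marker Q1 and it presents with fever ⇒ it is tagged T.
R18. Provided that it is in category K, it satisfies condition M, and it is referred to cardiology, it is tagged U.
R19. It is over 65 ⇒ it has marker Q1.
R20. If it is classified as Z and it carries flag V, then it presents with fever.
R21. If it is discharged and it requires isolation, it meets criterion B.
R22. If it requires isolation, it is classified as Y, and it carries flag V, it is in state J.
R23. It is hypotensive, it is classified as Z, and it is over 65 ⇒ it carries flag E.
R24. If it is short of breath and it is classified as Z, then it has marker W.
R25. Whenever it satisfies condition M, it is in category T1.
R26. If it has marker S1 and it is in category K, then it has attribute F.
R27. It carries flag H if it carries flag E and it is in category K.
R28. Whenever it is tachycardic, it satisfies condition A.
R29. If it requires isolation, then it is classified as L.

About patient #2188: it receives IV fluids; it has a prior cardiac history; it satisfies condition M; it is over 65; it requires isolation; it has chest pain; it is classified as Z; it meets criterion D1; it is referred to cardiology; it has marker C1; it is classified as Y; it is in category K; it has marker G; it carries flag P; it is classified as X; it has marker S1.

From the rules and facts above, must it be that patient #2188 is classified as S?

Forward chaining from the given facts derives: is stable, is flagged urgent, requires imaging, has attribute G1, is in state Q, has marker D, is tagged U, has marker Q1, is in category T1, has attribute F, is classified as L, is monitored, carries flag C.
The only rule concluding "it is classified as S" is R10, which needs "it has marker W"; that is never established.

No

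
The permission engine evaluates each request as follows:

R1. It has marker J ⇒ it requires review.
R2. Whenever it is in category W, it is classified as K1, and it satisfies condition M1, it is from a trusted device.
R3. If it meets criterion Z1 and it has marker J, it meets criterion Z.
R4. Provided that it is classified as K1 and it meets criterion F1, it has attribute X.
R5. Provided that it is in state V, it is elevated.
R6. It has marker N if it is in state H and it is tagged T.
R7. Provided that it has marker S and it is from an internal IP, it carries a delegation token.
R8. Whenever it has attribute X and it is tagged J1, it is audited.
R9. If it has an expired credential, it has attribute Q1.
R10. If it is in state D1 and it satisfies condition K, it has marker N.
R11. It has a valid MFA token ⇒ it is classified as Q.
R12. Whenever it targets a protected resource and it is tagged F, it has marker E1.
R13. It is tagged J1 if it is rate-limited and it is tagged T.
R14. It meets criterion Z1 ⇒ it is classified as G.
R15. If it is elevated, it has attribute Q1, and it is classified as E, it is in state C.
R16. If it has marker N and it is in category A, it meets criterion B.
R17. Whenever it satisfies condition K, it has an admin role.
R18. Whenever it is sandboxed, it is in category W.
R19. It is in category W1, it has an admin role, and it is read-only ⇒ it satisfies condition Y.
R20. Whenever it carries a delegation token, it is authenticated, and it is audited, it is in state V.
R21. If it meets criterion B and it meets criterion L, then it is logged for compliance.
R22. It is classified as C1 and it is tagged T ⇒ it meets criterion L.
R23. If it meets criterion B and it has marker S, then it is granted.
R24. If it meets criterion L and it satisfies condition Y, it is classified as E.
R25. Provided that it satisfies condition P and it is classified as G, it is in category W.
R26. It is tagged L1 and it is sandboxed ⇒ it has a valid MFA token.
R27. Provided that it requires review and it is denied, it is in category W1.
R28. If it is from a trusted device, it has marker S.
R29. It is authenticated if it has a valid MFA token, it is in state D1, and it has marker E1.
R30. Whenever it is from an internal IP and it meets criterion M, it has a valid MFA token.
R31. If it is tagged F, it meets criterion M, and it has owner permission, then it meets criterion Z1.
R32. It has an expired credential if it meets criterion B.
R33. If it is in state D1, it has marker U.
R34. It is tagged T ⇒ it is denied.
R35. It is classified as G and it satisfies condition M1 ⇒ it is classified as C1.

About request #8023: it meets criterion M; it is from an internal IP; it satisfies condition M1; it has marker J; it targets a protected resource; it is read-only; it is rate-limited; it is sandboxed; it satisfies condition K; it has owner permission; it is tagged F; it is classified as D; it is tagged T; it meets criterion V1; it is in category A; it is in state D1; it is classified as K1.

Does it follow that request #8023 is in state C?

Forward chaining from the given facts derives: requires review, has marker N, has marker E1, is tagged J1, meets criterion B, has an admin role, is in category W, has a valid MFA token, meets criterion Z1, has an expired credential, has marker U, is denied, is from a trusted device, meets criterion Z, has attribute Q1, is classified as Q, is classified as G, is in category W1, has marker S, is authenticated, is classified as C1, carries a delegation token, satisfies condition Y, meets criterion L, is granted, is classified as E, is logged for compliance.
The only rule concluding "it is in state C" is R15, which needs "it is elevated"; that is never established.

No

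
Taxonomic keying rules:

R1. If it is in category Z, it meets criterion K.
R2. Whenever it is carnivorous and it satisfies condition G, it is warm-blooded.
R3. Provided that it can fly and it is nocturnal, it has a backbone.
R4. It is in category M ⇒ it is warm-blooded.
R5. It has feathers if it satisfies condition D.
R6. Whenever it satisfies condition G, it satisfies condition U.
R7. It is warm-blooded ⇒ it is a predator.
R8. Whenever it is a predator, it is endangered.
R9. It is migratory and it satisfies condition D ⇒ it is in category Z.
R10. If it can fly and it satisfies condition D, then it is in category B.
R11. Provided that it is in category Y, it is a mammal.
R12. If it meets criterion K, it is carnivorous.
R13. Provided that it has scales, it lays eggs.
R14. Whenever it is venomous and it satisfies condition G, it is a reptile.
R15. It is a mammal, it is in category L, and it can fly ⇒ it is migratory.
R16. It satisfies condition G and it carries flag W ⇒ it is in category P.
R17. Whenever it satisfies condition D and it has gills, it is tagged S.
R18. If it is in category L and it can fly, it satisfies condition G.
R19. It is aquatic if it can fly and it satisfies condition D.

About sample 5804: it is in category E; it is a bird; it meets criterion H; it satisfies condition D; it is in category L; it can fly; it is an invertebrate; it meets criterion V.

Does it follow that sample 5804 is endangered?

Forward chaining from the given facts derives: has feathers, is in category B, satisfies condition G, is aquatic, satisfies condition U.
The only rule concluding "it is endangered" is R8, which needs "it is a predator"; that is never established.

No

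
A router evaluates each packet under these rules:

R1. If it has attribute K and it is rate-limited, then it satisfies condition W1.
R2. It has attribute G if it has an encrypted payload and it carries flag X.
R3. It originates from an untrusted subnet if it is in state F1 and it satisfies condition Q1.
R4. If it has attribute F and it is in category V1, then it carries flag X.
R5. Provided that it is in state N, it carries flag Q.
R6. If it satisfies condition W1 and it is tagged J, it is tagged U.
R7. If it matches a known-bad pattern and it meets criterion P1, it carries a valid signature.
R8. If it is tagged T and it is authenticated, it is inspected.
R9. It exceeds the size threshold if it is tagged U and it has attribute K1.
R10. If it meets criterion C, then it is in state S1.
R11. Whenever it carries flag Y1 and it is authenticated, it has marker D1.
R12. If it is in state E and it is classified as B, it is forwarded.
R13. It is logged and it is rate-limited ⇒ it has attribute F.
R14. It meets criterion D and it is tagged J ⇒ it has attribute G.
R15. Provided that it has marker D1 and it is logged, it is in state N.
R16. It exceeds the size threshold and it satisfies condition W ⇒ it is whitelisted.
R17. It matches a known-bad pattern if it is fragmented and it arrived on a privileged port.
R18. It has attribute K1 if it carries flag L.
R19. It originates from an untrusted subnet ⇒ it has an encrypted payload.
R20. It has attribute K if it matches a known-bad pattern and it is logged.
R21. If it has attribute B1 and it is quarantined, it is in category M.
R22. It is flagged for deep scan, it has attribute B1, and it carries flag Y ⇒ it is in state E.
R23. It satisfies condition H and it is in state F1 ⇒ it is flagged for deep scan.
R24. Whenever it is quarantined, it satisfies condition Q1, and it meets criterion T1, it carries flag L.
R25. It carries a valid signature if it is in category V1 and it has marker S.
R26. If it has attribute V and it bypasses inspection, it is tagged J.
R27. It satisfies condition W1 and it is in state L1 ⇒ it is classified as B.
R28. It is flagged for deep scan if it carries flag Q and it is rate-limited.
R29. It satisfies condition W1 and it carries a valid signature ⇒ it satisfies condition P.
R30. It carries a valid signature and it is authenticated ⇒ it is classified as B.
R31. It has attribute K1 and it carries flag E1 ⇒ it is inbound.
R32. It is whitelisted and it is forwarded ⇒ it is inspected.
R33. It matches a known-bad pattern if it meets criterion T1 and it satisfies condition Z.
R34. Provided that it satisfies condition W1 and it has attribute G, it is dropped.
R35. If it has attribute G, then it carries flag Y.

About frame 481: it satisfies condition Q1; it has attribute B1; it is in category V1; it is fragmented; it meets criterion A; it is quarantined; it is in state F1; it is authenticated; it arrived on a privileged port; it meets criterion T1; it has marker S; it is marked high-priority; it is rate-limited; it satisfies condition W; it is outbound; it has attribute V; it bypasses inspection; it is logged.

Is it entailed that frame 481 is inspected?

No

Forward chaining from the given facts derives: originates from an untrusted subnet, has attribute F, matches a known-bad pattern, has an encrypted payload, has attribute K, is in category M, carries flag L, carries a valid signature, is tagged J, is classified as B, satisfies condition W1, carries flag X, is tagged U, has attribute K1, satisfies condition P, has attribute G, exceeds the size threshold, is whitelisted, is dropped, carries flag Y.
Rules concluding "it is inspected": R8 needs "it is tagged T"; R32 needs "it is forwarded" — none of these are established.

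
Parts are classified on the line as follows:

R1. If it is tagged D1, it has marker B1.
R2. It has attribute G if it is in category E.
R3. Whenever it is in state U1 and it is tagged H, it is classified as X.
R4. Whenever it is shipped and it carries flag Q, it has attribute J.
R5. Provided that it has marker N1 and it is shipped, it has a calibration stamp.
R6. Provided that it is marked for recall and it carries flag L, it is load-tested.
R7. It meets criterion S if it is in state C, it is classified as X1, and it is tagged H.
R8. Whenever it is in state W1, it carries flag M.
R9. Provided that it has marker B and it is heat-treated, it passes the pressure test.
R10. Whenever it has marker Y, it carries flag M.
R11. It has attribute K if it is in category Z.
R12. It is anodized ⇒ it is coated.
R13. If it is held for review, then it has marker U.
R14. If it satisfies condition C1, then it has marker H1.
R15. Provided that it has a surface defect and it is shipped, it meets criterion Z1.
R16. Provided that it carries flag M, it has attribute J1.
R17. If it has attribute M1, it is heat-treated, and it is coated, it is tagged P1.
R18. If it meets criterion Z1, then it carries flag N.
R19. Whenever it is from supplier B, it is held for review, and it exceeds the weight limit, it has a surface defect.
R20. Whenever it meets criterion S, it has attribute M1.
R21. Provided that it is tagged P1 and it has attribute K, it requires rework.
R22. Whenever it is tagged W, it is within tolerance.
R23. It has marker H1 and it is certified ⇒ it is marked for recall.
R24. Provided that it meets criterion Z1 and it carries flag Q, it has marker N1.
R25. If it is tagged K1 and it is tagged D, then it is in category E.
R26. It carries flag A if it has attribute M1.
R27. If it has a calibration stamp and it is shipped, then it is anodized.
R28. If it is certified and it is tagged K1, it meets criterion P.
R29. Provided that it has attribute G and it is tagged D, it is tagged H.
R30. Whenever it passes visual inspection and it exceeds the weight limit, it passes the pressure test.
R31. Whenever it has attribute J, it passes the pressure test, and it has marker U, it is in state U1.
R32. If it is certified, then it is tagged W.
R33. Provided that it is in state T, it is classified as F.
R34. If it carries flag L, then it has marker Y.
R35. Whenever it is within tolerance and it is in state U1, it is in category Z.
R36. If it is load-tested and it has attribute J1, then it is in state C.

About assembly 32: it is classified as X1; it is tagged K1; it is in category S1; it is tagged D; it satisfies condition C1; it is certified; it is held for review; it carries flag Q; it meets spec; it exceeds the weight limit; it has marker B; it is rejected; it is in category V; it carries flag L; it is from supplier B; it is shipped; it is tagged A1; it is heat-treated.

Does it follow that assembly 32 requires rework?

Yes

By R4 (it is shipped, it carries flag Q): it has attribute J.
By R9 (it has marker B, it is heat-treated): it passes the pressure test.
By R13 (it is held for review): it has marker U.
By R14 (it satisfies condition C1): it has marker H1.
By R19 (it is from supplier B, it is held for review, it exceeds the weight limit): it has a surface defect.
By R23 (it has marker H1, it is certified): it is marked for recall.
By R25 (it is tagged K1, it is tagged D): it is in category E.
By R31 (it has attribute J, it passes the pressure test, it has marker U): it is in state U1.
By R32 (it is certified): it is tagged W.
By R34 (it carries flag L): it has marker Y.
By R2 (it is in category E): it has attribute G.
By R6 (it is marked for recall, it carries flag L): it is load-tested.
By R10 (it has marker Y): it carries flag M.
By R15 (it has a surface defect, it is shipped): it meets criterion Z1.
By R16 (it carries flag M): it has attribute J1.
By R22 (it is tagged W): it is within tolerance.
By R24 (it meets criterion Z1, it carries flag Q): it has marker N1.
By R29 (it has attribute G, it is tagged D): it is tagged H.
By R35 (it is within tolerance, it is in state U1): it is in category Z.
By R36 (it is load-tested, it has attribute J1): it is in state C.
By R5 (it has marker N1, it is shipped): it has a calibration stamp.
By R7 (it is in state C, it is classified as X1, it is tagged H): it meets criterion S.
By R11 (it is in category Z): it has attribute K.
By R20 (it meets criterion S): it has attribute M1.
By R27 (it has a calibration stamp, it is shipped): it is anodized.
By R12 (it is anodized): it is coated.
By R17 (it has attribute M1, it is heat-treated, it is coated): it is tagged P1.
By R21 (it is tagged P1, it has attribute K): it requires rework.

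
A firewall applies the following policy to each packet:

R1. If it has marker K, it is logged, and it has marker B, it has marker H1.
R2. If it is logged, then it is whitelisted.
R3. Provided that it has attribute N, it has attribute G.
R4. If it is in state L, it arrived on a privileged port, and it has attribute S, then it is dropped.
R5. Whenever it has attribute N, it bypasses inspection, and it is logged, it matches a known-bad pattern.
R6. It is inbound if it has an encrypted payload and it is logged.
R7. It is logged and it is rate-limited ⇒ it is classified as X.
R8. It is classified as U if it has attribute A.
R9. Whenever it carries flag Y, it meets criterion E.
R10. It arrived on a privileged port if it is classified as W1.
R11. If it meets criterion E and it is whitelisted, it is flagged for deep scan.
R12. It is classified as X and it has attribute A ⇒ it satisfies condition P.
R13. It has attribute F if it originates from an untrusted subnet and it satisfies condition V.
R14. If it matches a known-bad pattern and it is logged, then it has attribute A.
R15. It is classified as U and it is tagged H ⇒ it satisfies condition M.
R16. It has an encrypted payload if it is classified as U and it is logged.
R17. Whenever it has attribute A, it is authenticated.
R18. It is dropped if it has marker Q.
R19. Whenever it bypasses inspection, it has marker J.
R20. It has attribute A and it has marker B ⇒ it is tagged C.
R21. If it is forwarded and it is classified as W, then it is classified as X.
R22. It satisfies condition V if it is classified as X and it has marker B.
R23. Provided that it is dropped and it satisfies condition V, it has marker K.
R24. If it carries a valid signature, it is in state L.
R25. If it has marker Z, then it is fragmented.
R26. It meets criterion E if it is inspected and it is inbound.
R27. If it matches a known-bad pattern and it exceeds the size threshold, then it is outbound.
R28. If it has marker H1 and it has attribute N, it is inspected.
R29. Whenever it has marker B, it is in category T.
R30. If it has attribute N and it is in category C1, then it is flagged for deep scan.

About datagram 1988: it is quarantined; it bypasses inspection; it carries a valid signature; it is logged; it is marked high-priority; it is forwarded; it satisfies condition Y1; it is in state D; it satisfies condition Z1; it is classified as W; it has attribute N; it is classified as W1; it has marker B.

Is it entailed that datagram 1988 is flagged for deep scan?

Forward chaining from the given facts derives: is whitelisted, has attribute G, matches a known-bad pattern, arrived on a privileged port, has attribute A, is authenticated, has marker J, is tagged C, is classified as X, satisfies condition V, is in state L, is in category T, is classified as U, satisfies condition P, has an encrypted payload, is inbound.
Rules concluding "it is flagged for deep scan": R11 needs "it meets criterion E"; R30 needs "it is in category C1" — none of these are established.

No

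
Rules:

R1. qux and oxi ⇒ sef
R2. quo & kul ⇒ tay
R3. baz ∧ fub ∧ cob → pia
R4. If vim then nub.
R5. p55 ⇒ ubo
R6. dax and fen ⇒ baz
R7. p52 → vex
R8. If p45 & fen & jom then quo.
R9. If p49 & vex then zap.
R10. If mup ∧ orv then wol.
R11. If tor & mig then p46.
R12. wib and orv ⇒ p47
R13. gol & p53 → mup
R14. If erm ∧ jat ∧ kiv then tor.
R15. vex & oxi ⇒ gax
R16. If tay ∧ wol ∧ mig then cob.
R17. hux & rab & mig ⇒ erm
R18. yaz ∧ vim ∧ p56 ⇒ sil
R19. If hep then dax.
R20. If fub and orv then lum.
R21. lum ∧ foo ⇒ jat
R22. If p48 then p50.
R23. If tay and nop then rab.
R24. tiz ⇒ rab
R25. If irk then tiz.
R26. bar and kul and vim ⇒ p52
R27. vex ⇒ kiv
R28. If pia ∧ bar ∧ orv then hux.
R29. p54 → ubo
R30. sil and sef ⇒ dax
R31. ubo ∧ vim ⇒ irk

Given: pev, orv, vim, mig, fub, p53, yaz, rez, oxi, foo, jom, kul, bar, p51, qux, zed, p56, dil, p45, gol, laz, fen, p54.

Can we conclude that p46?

sef  (by R1: qux, oxi)
quo  (by R8: p45, fen, jom)
mup  (by R13: gol, p53)
sil  (by R18: yaz, vim, p56)
lum  (by R20: fub, orv)
jat  (by R21: lum, foo)
p52  (by R26: bar, kul, vim)
ubo  (by R29: p54)
dax  (by R30: sil, sef)
irk  (by R31: ubo, vim)
tay  (by R2: quo, kul)
baz  (by R6: dax, fen)
vex  (by R7: p52)
wol  (by R10: mup, orv)
cob  (by R16: tay, wol, mig)
tiz  (by R25: irk)
kiv  (by R27: vex)
pia  (by R3: baz, fub, cob)
rab  (by R24: tiz)
hux  (by R28: pia, bar, orv)
erm  (by R17: hux, rab, mig)
tor  (by R14: erm, jat, kiv)
p46  (by R11: tor, mig)

Yes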